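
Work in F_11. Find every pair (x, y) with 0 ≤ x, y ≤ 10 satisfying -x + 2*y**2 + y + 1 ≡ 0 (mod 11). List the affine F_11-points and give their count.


Affine F_11-points: {(0, 2), (0, 3), (1, 0), (1, 5), (2, 6), (2, 10), (4, 1), (4, 4), (5, 8), (7, 7), (7, 9)}; count = 11.

For each of the 121 pairs (x, y) ∈ F_11², evaluate f(x, y) mod 11. Record the zeros.
  x = 0: [0↦1, 1↦4, 2↦0, 3↦0, 4↦4, 5↦1, 6↦2, 7↦7, 8↦5, 9↦7, 10↦2]  zeros at y ∈ {2, 3}
  x = 1: [0↦0, 1↦3, 2↦10, 3↦10, 4↦3, 5↦0, 6↦1, 7↦6, 8↦4, 9↦6, 10↦1]  zeros at y ∈ {0, 5}
  x = 2: [0↦10, 1↦2, 2↦9, 3↦9, 4↦2, 5↦10, 6↦0, 7↦5, 8↦3, 9↦5, 10↦0]  zeros at y ∈ {6, 10}
  x = 3: [0↦9, 1↦1, 2↦8, 3↦8, 4↦1, 5↦9, 6↦10, 7↦4, 8↦2, 9↦4, 10↦10]  zeros at y ∈ ∅
  x = 4: [0↦8, 1↦0, 2↦7, 3↦7, 4↦0, 5↦8, 6↦9, 7↦3, 8↦1, 9↦3, 10↦9]  zeros at y ∈ {1, 4}
  x = 5: [0↦7, 1↦10, 2↦6, 3↦6, 4↦10, 5↦7, 6↦8, 7↦2, 8↦0, 9↦2, 10↦8]  zeros at y ∈ {8}
  x = 6: [0↦6, 1↦9, 2↦5, 3↦5, 4↦9, 5↦6, 6↦7, 7↦1, 8↦10, 9↦1, 10↦7]  zeros at y ∈ ∅
  x = 7: [0↦5, 1↦8, 2↦4, 3↦4, 4↦8, 5↦5, 6↦6, 7↦0, 8↦9, 9↦0, 10↦6]  zeros at y ∈ {7, 9}
  x = 8: [0↦4, 1↦7, 2↦3, 3↦3, 4↦7, 5↦4, 6↦5, 7↦10, 8↦8, 9↦10, 10↦5]  zeros at y ∈ ∅
  x = 9: [0↦3, 1↦6, 2↦2, 3↦2, 4↦6, 5↦3, 6↦4, 7↦9, 8↦7, 9↦9, 10↦4]  zeros at y ∈ ∅
  x = 10: [0↦2, 1↦5, 2↦1, 3↦1, 4↦5, 5↦2, 6↦3, 7↦8, 8↦6, 9↦8, 10↦3]  zeros at y ∈ ∅
Collecting zeros: affine points = {(0, 2), (0, 3), (1, 0), (1, 5), (2, 6), (2, 10), (4, 1), (4, 4), (5, 8), (7, 7), (7, 9)}.
Total count |C(F_11)_aff| = 11.


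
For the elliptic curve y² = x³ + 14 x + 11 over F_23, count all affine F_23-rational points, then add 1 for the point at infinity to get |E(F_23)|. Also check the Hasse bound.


Affine points = {(1, 7), (1, 16), (2, 1), (2, 22), (4, 4), (4, 19), (6, 9), (6, 14), (10, 1), (10, 22), (11, 1), (11, 22), (15, 10), (15, 13), (18, 0), (19, 11), (19, 12)}; affine count = 17; |E(F_23)| = 18.

Discriminant check: Δ ∝ 4a³ + 27b² = 4·14³ + 27·11² = 4·2744 + 27·121 ≡ 6 (mod 23). Nonzero ⇒ E is nonsingular.
For each x ∈ F_23, compute rhs = x³ + 14·x + 11 mod 23, then count y ∈ F_23 with y² ≡ rhs.
  x = 0: rhs = 11, matching y values: none (0 points).
  x = 1: rhs = 3, matching y values: 7, 16 (2 points).
  x = 2: rhs = 1, matching y values: 1, 22 (2 points).
  x = 3: rhs = 11, matching y values: none (0 points).
  x = 4: rhs = 16, matching y values: 4, 19 (2 points).
  x = 5: rhs = 22, matching y values: none (0 points).
  x = 6: rhs = 12, matching y values: 9, 14 (2 points).
  x = 7: rhs = 15, matching y values: none (0 points).
  x = 8: rhs = 14, matching y values: none (0 points).
  x = 9: rhs = 15, matching y values: none (0 points).
  x = 10: rhs = 1, matching y values: 1, 22 (2 points).
  x = 11: rhs = 1, matching y values: 1, 22 (2 points).
  x = 12: rhs = 21, matching y values: none (0 points).
  x = 13: rhs = 21, matching y values: none (0 points).
  x = 14: rhs = 7, matching y values: none (0 points).
  x = 15: rhs = 8, matching y values: 10, 13 (2 points).
  x = 16: rhs = 7, matching y values: none (0 points).
  x = 17: rhs = 10, matching y values: none (0 points).
  x = 18: rhs = 0, matching y values: 0 (1 points).
  x = 19: rhs = 6, matching y values: 11, 12 (2 points).
  x = 20: rhs = 11, matching y values: none (0 points).
  x = 21: rhs = 21, matching y values: none (0 points).
  x = 22: rhs = 19, matching y values: none (0 points).
Total affine count: 17.
Full point count |E(F_23)| = 17 + 1 = 18.
Hasse bound: |18 − (23+1)| = |-6| = 6 ≤ 2√23 ≈ 9.5917 ✓.


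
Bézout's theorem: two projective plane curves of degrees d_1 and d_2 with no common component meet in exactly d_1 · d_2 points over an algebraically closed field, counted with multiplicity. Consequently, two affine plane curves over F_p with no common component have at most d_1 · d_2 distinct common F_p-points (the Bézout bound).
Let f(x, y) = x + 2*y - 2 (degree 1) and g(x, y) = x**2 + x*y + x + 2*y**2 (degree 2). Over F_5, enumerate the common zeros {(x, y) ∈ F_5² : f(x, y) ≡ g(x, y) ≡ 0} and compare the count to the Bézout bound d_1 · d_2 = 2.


Common zeros: ∅; count = 0; Bézout bound = 2.

deg(f) = 1, deg(g) = 2, so Bézout bound = 2.
Scan x ∈ F_5. For each x, list the y ∈ F_5 with f(x, y) ≡ 0 and those with g(x, y) ≡ 0 (mod 5); the common zeros in that column are the intersection.
  x = 0: f ≡ 0 at y ∈ {1}; g ≡ 0 at y ∈ {0}; common: ∅.
  x = 1: f ≡ 0 at y ∈ {3}; g ≡ 0 at y ∈ {1}; common: ∅.
  x = 2: f ≡ 0 at y ∈ {0}; g ≡ 0 at y ∈ {1, 3}; common: ∅.
  x = 3: f ≡ 0 at y ∈ {2}; g ≡ 0 at y ∈ ∅; common: ∅.
  x = 4: f ≡ 0 at y ∈ {4}; g ≡ 0 at y ∈ {0, 3}; common: ∅.
Collecting: common zeros = ∅, so the count is 0.
Comparison with the Bézout bound: 0 ≤ 2 = deg(f)·deg(g), as expected for curves with no common component (the affine F_5-count falls short of the bound because intersections may lie at infinity, over extension fields, or carry multiplicity).


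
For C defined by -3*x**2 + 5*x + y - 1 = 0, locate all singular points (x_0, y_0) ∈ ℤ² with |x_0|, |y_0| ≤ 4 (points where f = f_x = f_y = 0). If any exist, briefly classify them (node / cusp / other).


No singular points in the scanned grid; C is smooth there.

Compute partial derivatives:
  f_x = 5 - 6*x.
  f_y = 1.
f_y = 1 is a nonzero constant, so f_y never vanishes: no point (x, y) can satisfy f = f_x = f_y = 0. In particular no (x, y) ∈ {−4, ..., 4}² is singular; the curve is smooth.


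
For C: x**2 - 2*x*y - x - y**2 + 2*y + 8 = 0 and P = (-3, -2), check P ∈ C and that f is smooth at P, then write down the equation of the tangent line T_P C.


Tangent line at P: -3*x + 12*y + 15 = 0.

Step 1: f(-3, -2) = 0, so P lies on C.
Step 2: partial derivatives
  f_x(x, y) = 2*x - 2*y - 1, f_y(x, y) = -2*x - 2*y + 2.
  f_x(P) = -3, f_y(P) = 12 (gradient nonzero, so P is smooth).
Step 3: tangent line at P: -3·(x − -3) + 12·(y − -2) = 0.
Expanding: -3*x + 12*y + 15 = 0.


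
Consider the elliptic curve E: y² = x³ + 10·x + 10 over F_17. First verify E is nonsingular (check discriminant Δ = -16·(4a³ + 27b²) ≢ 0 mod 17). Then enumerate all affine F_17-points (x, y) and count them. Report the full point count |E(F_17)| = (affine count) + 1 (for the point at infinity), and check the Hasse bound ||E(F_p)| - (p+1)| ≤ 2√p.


Affine points = {(1, 2), (1, 15), (2, 2), (2, 15), (3, 4), (3, 13), (5, 7), (5, 10), (7, 7), (7, 10), (9, 8), (9, 9), (13, 5), (13, 12), (14, 2), (14, 15), (15, 4), (15, 13), (16, 4), (16, 13)}; affine count = 20; |E(F_17)| = 21.

Discriminant check: Δ ∝ 4a³ + 27b² = 4·10³ + 27·10² = 4·1000 + 27·100 ≡ 2 (mod 17). Nonzero ⇒ E is nonsingular.
For each x ∈ F_17, compute rhs = x³ + 10·x + 10 mod 17, then count y ∈ F_17 with y² ≡ rhs.
  x = 0: rhs = 10, matching y values: none (0 points).
  x = 1: rhs = 4, matching y values: 2, 15 (2 points).
  x = 2: rhs = 4, matching y values: 2, 15 (2 points).
  x = 3: rhs = 16, matching y values: 4, 13 (2 points).
  x = 4: rhs = 12, matching y values: none (0 points).
  x = 5: rhs = 15, matching y values: 7, 10 (2 points).
  x = 6: rhs = 14, matching y values: none (0 points).
  x = 7: rhs = 15, matching y values: 7, 10 (2 points).
  x = 8: rhs = 7, matching y values: none (0 points).
  x = 9: rhs = 13, matching y values: 8, 9 (2 points).
  x = 10: rhs = 5, matching y values: none (0 points).
  x = 11: rhs = 6, matching y values: none (0 points).
  x = 12: rhs = 5, matching y values: none (0 points).
  x = 13: rhs = 8, matching y values: 5, 12 (2 points).
  x = 14: rhs = 4, matching y values: 2, 15 (2 points).
  x = 15: rhs = 16, matching y values: 4, 13 (2 points).
  x = 16: rhs = 16, matching y values: 4, 13 (2 points).
Total affine count: 20.
Full point count |E(F_17)| = 20 + 1 = 21.
Hasse bound: |21 − (17+1)| = |3| = 3 ≤ 2√17 ≈ 8.2462 ✓.


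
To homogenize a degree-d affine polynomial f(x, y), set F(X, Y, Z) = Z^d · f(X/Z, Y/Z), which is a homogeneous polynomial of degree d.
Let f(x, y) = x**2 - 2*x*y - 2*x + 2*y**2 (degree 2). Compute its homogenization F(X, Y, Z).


F(X, Y, Z) = X**2 - 2*X*Y - 2*X*Z + 2*Y**2

deg(f) = 2.
Substitute x = X/Z, y = Y/Z into f, then multiply by Z^2.
  monomial 1·x^2·y^0 ↦ 1·X^2·Y^0·Z^0.
  monomial -2·x^1·y^1 ↦ -2·X^1·Y^1·Z^0.
  monomial -2·x^1·y^0 ↦ -2·X^1·Y^0·Z^1.
  monomial 2·x^0·y^2 ↦ 2·X^0·Y^2·Z^0.
Collecting: F(X, Y, Z) = X**2 - 2*X*Y - 2*X*Z + 2*Y**2.


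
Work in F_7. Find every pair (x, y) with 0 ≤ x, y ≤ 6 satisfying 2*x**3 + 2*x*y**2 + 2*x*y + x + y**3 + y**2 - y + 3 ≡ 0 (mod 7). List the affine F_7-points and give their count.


Affine F_7-points: {(1, 2), (1, 3), (1, 6), (2, 0), (3, 5), (4, 4), (5, 6), (6, 0)}; count = 8.

For each of the 49 pairs (x, y) ∈ F_7², evaluate f(x, y) mod 7. Record the zeros.
  x = 0: [0↦3, 1↦4, 2↦6, 3↦1, 4↦2, 5↦1, 6↦4]  zeros at y ∈ ∅
  x = 1: [0↦6, 1↦4, 2↦0, 3↦0, 4↦3, 5↦1, 6↦0]  zeros at y ∈ {2, 3, 6}
  x = 2: [0↦0, 1↦2, 2↦6, 3↦4, 4↦2, 5↦6, 6↦1]  zeros at y ∈ {0}
  x = 3: [0↦4, 1↦3, 2↦1, 3↦4, 4↦4, 5↦0, 6↦5]  zeros at y ∈ {5}
  x = 4: [0↦2, 1↦5, 2↦4, 3↦5, 4↦0, 5↦2, 6↦3]  zeros at y ∈ {4}
  x = 5: [0↦6, 1↦6, 2↦6, 3↦5, 4↦2, 5↦3, 6↦0]  zeros at y ∈ {6}
  x = 6: [0↦0, 1↦4, 2↦5, 3↦2, 4↦1, 5↦1, 6↦1]  zeros at y ∈ {0}
Collecting zeros: affine points = {(1, 2), (1, 3), (1, 6), (2, 0), (3, 5), (4, 4), (5, 6), (6, 0)}.
Total count |C(F_7)_aff| = 8.


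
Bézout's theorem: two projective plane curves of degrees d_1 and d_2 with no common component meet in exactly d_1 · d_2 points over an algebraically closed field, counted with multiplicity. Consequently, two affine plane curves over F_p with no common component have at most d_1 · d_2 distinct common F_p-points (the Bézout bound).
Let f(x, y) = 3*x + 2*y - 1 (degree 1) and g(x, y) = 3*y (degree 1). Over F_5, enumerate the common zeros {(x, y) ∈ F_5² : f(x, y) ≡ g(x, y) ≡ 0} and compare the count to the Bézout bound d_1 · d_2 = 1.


Common zeros: {(2, 0)}; count = 1; Bézout bound = 1.

deg(f) = 1, deg(g) = 1, so Bézout bound = 1.
Scan x ∈ F_5. For each x, list the y ∈ F_5 with f(x, y) ≡ 0 and those with g(x, y) ≡ 0 (mod 5); the common zeros in that column are the intersection.
  x = 0: f ≡ 0 at y ∈ {3}; g ≡ 0 at y ∈ {0}; common: ∅.
  x = 1: f ≡ 0 at y ∈ {4}; g ≡ 0 at y ∈ {0}; common: ∅.
  x = 2: f ≡ 0 at y ∈ {0}; g ≡ 0 at y ∈ {0}; common: {0}.
  x = 3: f ≡ 0 at y ∈ {1}; g ≡ 0 at y ∈ {0}; common: ∅.
  x = 4: f ≡ 0 at y ∈ {2}; g ≡ 0 at y ∈ {0}; common: ∅.
Collecting: common zeros = {(2, 0)}, so the count is 1.
Comparison with the Bézout bound: 1 ≤ 1 = deg(f)·deg(g), as expected for curves with no common component (the bound is attained).


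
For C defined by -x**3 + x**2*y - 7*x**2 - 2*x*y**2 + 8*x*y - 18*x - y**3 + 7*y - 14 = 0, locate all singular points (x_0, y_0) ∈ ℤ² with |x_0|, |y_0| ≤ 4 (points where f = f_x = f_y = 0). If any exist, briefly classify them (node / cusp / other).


Singular points: {(-2, 1)}; classification: cusp.

Compute partial derivatives:
  f_x = -3*x**2 + 2*x*y - 14*x - 2*y**2 + 8*y - 18.
  f_y = x**2 - 4*x*y + 8*x - 3*y**2 + 7.
Scan x_0 ∈ {−4, ..., 4}. For each x_0, f_y(x_0, y) is a polynomial in y; find its integer roots y ∈ {−4, ..., 4}, then test f_x and f at those candidates.
  x = -4: f_y(-4, y) = -3*y**2 + 16*y - 9; no integer root y with |y| ≤ 4.
  x = -3: f_y(-3, y) = -3*y**2 + 12*y - 8; no integer root y with |y| ≤ 4.
  x = -2: f_y(-2, y) = -3*y**2 + 8*y - 5; vanishes at y ∈ {1}. (-2, 1): f_x = 0, f = 0 — SINGULAR.
  x = -1: f_y(-1, y) = -3*y**2 + 4*y; vanishes at y ∈ {0}. (-1, 0): f_x = -7 ≠ 0.
  x = 0: f_y(0, y) = 7 - 3*y**2; no integer root y with |y| ≤ 4.
  x = 1: f_y(1, y) = -3*y**2 - 4*y + 16; no integer root y with |y| ≤ 4.
  x = 2: f_y(2, y) = -3*y**2 - 8*y + 27; no integer root y with |y| ≤ 4.
  x = 3: f_y(3, y) = -3*y**2 - 12*y + 40; no integer root y with |y| ≤ 4.
  x = 4: f_y(4, y) = -3*y**2 - 16*y + 55; no integer root y with |y| ≤ 4.
Only singular point on the grid: (-2, 1).
Classify: substitute x = -2 + u, y = 1 + v and expand: f = -u**3 + u**2*v - 2*u*v**2 - v**3 + v**2.
No constant or linear terms (consistent with a singular point). Quadratic part: v**2. Cubic part: -u**3 + u**2*v - 2*u*v**2 - v**3.
The quadratic part v**2 is a perfect square, so there is a single (double) tangent line v = 0, i.e. y = 1. Restricting the cubic part to that line (v = 0) leaves -u**3 ≠ 0, so f is not divisible by v and the branch is v² ≈ u**3 to lowest order — this is a cusp.
Classification: cusp.


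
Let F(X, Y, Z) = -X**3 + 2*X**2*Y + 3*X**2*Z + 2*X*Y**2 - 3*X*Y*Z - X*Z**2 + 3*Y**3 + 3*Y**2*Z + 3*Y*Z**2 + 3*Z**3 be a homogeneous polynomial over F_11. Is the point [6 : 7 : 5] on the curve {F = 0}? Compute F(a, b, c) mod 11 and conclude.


F(6,7,5) ≡ 0 (mod 11); P is on the curve.

Evaluate F(6, 7, 5) term-by-term (mod 11).
  -X**3 ↦ -1·216·1·1 = -216
  2*X**2*Y ↦ 2·36·7·1 = 504
  3*X**2*Z ↦ 3·36·1·5 = 540
  2*X*Y**2 ↦ 2·6·49·1 = 588
  -3*X*Y*Z ↦ -3·6·7·5 = -630
  -X*Z**2 ↦ -1·6·1·25 = -150
  3*Y**3 ↦ 3·1·343·1 = 1029
  3*Y**2*Z ↦ 3·1·49·5 = 735
  3*Y*Z**2 ↦ 3·1·7·25 = 525
  3*Z**3 ↦ 3·1·1·125 = 375
Sum: F(6, 7, 5) = (-216) + (504) + (540) + (588) + (-630) + (-150) + (1029) + (735) + (525) + (375) = 3300.
Reducing mod 11: 3300 ≡ 0 (mod 11).
Since F(a, b, c) ≡ 0 (mod 11), P lies on the curve.


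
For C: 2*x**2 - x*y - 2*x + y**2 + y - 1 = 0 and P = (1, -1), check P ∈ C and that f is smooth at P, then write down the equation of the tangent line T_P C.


Tangent line at P: 3*x - 2*y - 5 = 0.

Step 1: f(1, -1) = 0, so P lies on C.
Step 2: partial derivatives
  f_x(x, y) = 4*x - y - 2, f_y(x, y) = -x + 2*y + 1.
  f_x(P) = 3, f_y(P) = -2 (gradient nonzero, so P is smooth).
Step 3: tangent line at P: 3·(x − 1) + -2·(y − -1) = 0.
Expanding: 3*x - 2*y - 5 = 0.


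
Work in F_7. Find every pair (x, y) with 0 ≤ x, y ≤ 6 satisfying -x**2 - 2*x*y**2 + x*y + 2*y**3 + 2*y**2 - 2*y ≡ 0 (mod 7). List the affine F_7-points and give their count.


Affine F_7-points: {(0, 0), (1, 1), (2, 5), (3, 2), (5, 1), (5, 2)}; count = 6.

For each of the 49 pairs (x, y) ∈ F_7², evaluate f(x, y) mod 7. Record the zeros.
  x = 0: [0↦0, 1↦2, 2↦6, 3↦3, 4↦5, 5↦3, 6↦2]  zeros at y ∈ {0}
  x = 1: [0↦6, 1↦0, 2↦6, 3↦1, 4↦4, 5↦6, 6↦5]  zeros at y ∈ {1}
  x = 2: [0↦3, 1↦3, 2↦4, 3↦4, 4↦1, 5↦0, 6↦6]  zeros at y ∈ {5}
  x = 3: [0↦5, 1↦4, 2↦0, 3↦5, 4↦3, 5↦6, 6↦5]  zeros at y ∈ {2}
  x = 4: [0↦5, 1↦3, 2↦1, 3↦4, 4↦3, 5↦3, 6↦2]  zeros at y ∈ ∅
  x = 5: [0↦3, 1↦0, 2↦0, 3↦1, 4↦1, 5↦5, 6↦4]  zeros at y ∈ {1, 2}
  x = 6: [0↦6, 1↦2, 2↦4, 3↦3, 4↦4, 5↦5, 6↦4]  zeros at y ∈ ∅
Collecting zeros: affine points = {(0, 0), (1, 1), (2, 5), (3, 2), (5, 1), (5, 2)}.
Total count |C(F_7)_aff| = 6.


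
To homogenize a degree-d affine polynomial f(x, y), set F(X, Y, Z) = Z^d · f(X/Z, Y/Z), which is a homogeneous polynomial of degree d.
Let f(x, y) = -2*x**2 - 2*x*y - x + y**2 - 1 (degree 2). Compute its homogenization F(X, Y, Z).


F(X, Y, Z) = -2*X**2 - 2*X*Y - X*Z + Y**2 - Z**2

deg(f) = 2.
Substitute x = X/Z, y = Y/Z into f, then multiply by Z^2.
  monomial -2·x^2·y^0 ↦ -2·X^2·Y^0·Z^0.
  monomial -2·x^1·y^1 ↦ -2·X^1·Y^1·Z^0.
  monomial -1·x^1·y^0 ↦ -1·X^1·Y^0·Z^1.
  monomial 1·x^0·y^2 ↦ 1·X^0·Y^2·Z^0.
  monomial -1·x^0·y^0 ↦ -1·X^0·Y^0·Z^2.
Collecting: F(X, Y, Z) = -2*X**2 - 2*X*Y - X*Z + Y**2 - Z**2.


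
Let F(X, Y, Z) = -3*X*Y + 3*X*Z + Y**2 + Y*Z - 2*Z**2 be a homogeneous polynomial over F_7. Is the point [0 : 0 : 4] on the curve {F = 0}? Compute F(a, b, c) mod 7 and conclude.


F(0,0,4) ≡ 3 (mod 7); P is NOT on the curve.

Evaluate F(0, 0, 4) term-by-term (mod 7).
  -3*X*Y ↦ -3·0·0·1 = 0
  3*X*Z ↦ 3·0·1·4 = 0
  Y**2 ↦ 1·1·0·1 = 0
  Y*Z ↦ 1·1·0·4 = 0
  -2*Z**2 ↦ -2·1·1·16 = -32
Sum: F(0, 0, 4) = (0) + (0) + (0) + (0) + (-32) = -32.
Reducing mod 7: -32 ≡ 3 (mod 7).
Since F(a, b, c) ≡ 3 ≠ 0 (mod 7), P does NOT lie on the curve.


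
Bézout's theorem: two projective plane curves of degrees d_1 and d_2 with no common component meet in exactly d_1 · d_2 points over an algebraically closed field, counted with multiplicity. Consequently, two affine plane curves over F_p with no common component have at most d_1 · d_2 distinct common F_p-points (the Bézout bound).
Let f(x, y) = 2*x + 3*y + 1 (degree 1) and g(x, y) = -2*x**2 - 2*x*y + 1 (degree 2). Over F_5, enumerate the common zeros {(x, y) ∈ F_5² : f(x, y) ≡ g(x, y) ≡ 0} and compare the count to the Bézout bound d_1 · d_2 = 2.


Common zeros: ∅; count = 0; Bézout bound = 2.

deg(f) = 1, deg(g) = 2, so Bézout bound = 2.
Scan x ∈ F_5. For each x, list the y ∈ F_5 with f(x, y) ≡ 0 and those with g(x, y) ≡ 0 (mod 5); the common zeros in that column are the intersection.
  x = 0: f ≡ 0 at y ∈ {3}; g ≡ 0 at y ∈ ∅; common: ∅.
  x = 1: f ≡ 0 at y ∈ {4}; g ≡ 0 at y ∈ {2}; common: ∅.
  x = 2: f ≡ 0 at y ∈ {0}; g ≡ 0 at y ∈ {2}; common: ∅.
  x = 3: f ≡ 0 at y ∈ {1}; g ≡ 0 at y ∈ {3}; common: ∅.
  x = 4: f ≡ 0 at y ∈ {2}; g ≡ 0 at y ∈ {3}; common: ∅.
Collecting: common zeros = ∅, so the count is 0.
Comparison with the Bézout bound: 0 ≤ 2 = deg(f)·deg(g), as expected for curves with no common component (the affine F_5-count falls short of the bound because intersections may lie at infinity, over extension fields, or carry multiplicity).


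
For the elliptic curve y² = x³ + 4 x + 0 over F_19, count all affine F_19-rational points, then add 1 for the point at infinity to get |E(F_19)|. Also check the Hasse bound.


Affine points = {(0, 0), (1, 9), (1, 10), (2, 4), (2, 15), (3, 1), (3, 18), (4, 2), (4, 17), (9, 9), (9, 10), (11, 8), (11, 11), (12, 3), (12, 16), (13, 8), (13, 11), (14, 8), (14, 11)}; affine count = 19; |E(F_19)| = 20.

Discriminant check: Δ ∝ 4a³ + 27b² = 4·4³ + 27·0² = 4·64 + 27·0 ≡ 9 (mod 19). Nonzero ⇒ E is nonsingular.
For each x ∈ F_19, compute rhs = x³ + 4·x + 0 mod 19, then count y ∈ F_19 with y² ≡ rhs.
  x = 0: rhs = 0, matching y values: 0 (1 points).
  x = 1: rhs = 5, matching y values: 9, 10 (2 points).
  x = 2: rhs = 16, matching y values: 4, 15 (2 points).
  x = 3: rhs = 1, matching y values: 1, 18 (2 points).
  x = 4: rhs = 4, matching y values: 2, 17 (2 points).
  x = 5: rhs = 12, matching y values: none (0 points).
  x = 6: rhs = 12, matching y values: none (0 points).
  x = 7: rhs = 10, matching y values: none (0 points).
  x = 8: rhs = 12, matching y values: none (0 points).
  x = 9: rhs = 5, matching y values: 9, 10 (2 points).
  x = 10: rhs = 14, matching y values: none (0 points).
  x = 11: rhs = 7, matching y values: 8, 11 (2 points).
  x = 12: rhs = 9, matching y values: 3, 16 (2 points).
  x = 13: rhs = 7, matching y values: 8, 11 (2 points).
  x = 14: rhs = 7, matching y values: 8, 11 (2 points).
  x = 15: rhs = 15, matching y values: none (0 points).
  x = 16: rhs = 18, matching y values: none (0 points).
  x = 17: rhs = 3, matching y values: none (0 points).
  x = 18: rhs = 14, matching y values: none (0 points).
Total affine count: 19.
Full point count |E(F_19)| = 19 + 1 = 20.
Hasse bound: |20 − (19+1)| = |0| = 0 ≤ 2√19 ≈ 8.7178 ✓.


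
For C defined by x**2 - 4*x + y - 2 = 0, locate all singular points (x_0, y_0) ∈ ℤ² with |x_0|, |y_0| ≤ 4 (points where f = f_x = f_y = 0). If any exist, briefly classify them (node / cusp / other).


No singular points in the scanned grid; C is smooth there.

Compute partial derivatives:
  f_x = 2*x - 4.
  f_y = 1.
f_y = 1 is a nonzero constant, so f_y never vanishes: no point (x, y) can satisfy f = f_x = f_y = 0. In particular no (x, y) ∈ {−4, ..., 4}² is singular; the curve is smooth.


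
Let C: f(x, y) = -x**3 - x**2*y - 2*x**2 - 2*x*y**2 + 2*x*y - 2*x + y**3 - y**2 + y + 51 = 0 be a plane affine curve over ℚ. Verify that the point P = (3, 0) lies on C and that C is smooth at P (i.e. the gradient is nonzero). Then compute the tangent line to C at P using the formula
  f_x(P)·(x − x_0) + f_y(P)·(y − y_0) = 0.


Tangent line at P: -41*x - 2*y + 123 = 0.

Step 1: f(3, 0) = 0, so P lies on C.
Step 2: partial derivatives
  f_x(x, y) = -3*x**2 - 2*x*y - 4*x - 2*y**2 + 2*y - 2, f_y(x, y) = -x**2 - 4*x*y + 2*x + 3*y**2 - 2*y + 1.
  f_x(P) = -41, f_y(P) = -2 (gradient nonzero, so P is smooth).
Step 3: tangent line at P: -41·(x − 3) + -2·(y − 0) = 0.
Expanding: -41*x - 2*y + 123 = 0.


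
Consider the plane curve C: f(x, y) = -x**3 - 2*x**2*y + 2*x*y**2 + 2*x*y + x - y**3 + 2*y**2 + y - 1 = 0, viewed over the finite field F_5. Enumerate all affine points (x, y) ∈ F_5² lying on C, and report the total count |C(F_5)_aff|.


Affine F_5-points: {(2, 1), (3, 0), (3, 4), (4, 1), (4, 2)}; count = 5.

For each of the 25 pairs (x, y) ∈ F_5², evaluate f(x, y) mod 5. Record the zeros.
  x = 0: [0↦4, 1↦1, 2↦1, 3↦3, 4↦1]  zeros at y ∈ ∅
  x = 1: [0↦4, 1↦3, 2↦4, 3↦1, 4↦3]  zeros at y ∈ ∅
  x = 2: [0↦3, 1↦0, 2↦3, 3↦1, 4↦3]  zeros at y ∈ {1}
  x = 3: [0↦0, 1↦1, 2↦2, 3↦2, 4↦0]  zeros at y ∈ {0, 4}
  x = 4: [0↦4, 1↦0, 2↦0, 3↦3, 4↦3]  zeros at y ∈ {1, 2}
Collecting zeros: affine points = {(2, 1), (3, 0), (3, 4), (4, 1), (4, 2)}.
Total count |C(F_5)_aff| = 5.


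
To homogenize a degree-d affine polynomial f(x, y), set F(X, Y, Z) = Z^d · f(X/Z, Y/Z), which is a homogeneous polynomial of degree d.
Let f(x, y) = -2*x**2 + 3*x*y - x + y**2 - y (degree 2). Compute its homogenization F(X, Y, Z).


F(X, Y, Z) = -2*X**2 + 3*X*Y - X*Z + Y**2 - Y*Z

deg(f) = 2.
Substitute x = X/Z, y = Y/Z into f, then multiply by Z^2.
  monomial -2·x^2·y^0 ↦ -2·X^2·Y^0·Z^0.
  monomial 3·x^1·y^1 ↦ 3·X^1·Y^1·Z^0.
  monomial -1·x^1·y^0 ↦ -1·X^1·Y^0·Z^1.
  monomial 1·x^0·y^2 ↦ 1·X^0·Y^2·Z^0.
  monomial -1·x^0·y^1 ↦ -1·X^0·Y^1·Z^1.
Collecting: F(X, Y, Z) = -2*X**2 + 3*X*Y - X*Z + Y**2 - Y*Z.


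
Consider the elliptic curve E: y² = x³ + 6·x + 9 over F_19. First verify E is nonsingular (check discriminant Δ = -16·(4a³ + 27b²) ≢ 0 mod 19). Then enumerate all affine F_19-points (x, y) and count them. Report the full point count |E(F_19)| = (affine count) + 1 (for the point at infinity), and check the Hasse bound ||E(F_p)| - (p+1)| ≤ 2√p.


Affine points = {(0, 3), (0, 16), (1, 4), (1, 15), (3, 4), (3, 15), (10, 9), (10, 10), (11, 0), (12, 2), (12, 17), (13, 2), (13, 17), (14, 5), (14, 14), (15, 4), (15, 15)}; affine count = 17; |E(F_19)| = 18.

Discriminant check: Δ ∝ 4a³ + 27b² = 4·6³ + 27·9² = 4·216 + 27·81 ≡ 11 (mod 19). Nonzero ⇒ E is nonsingular.
For each x ∈ F_19, compute rhs = x³ + 6·x + 9 mod 19, then count y ∈ F_19 with y² ≡ rhs.
  x = 0: rhs = 9, matching y values: 3, 16 (2 points).
  x = 1: rhs = 16, matching y values: 4, 15 (2 points).
  x = 2: rhs = 10, matching y values: none (0 points).
  x = 3: rhs = 16, matching y values: 4, 15 (2 points).
  x = 4: rhs = 2, matching y values: none (0 points).
  x = 5: rhs = 12, matching y values: none (0 points).
  x = 6: rhs = 14, matching y values: none (0 points).
  x = 7: rhs = 14, matching y values: none (0 points).
  x = 8: rhs = 18, matching y values: none (0 points).
  x = 9: rhs = 13, matching y values: none (0 points).
  x = 10: rhs = 5, matching y values: 9, 10 (2 points).
  x = 11: rhs = 0, matching y values: 0 (1 points).
  x = 12: rhs = 4, matching y values: 2, 17 (2 points).
  x = 13: rhs = 4, matching y values: 2, 17 (2 points).
  x = 14: rhs = 6, matching y values: 5, 14 (2 points).
  x = 15: rhs = 16, matching y values: 4, 15 (2 points).
  x = 16: rhs = 2, matching y values: none (0 points).
  x = 17: rhs = 8, matching y values: none (0 points).
  x = 18: rhs = 2, matching y values: none (0 points).
Total affine count: 17.
Full point count |E(F_19)| = 17 + 1 = 18.
Hasse bound: |18 − (19+1)| = |-2| = 2 ≤ 2√19 ≈ 8.7178 ✓.


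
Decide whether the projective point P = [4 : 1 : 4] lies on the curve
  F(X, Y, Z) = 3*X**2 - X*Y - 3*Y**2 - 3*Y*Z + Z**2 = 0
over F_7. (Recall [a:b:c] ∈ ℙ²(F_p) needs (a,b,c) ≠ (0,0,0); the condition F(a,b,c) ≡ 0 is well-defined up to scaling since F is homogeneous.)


F(4,1,4) ≡ 3 (mod 7); P is NOT on the curve.

Evaluate F(4, 1, 4) term-by-term (mod 7).
  3*X**2 ↦ 3·16·1·1 = 48
  -X*Y ↦ -1·4·1·1 = -4
  -3*Y**2 ↦ -3·1·1·1 = -3
  -3*Y*Z ↦ -3·1·1·4 = -12
  Z**2 ↦ 1·1·1·16 = 16
Sum: F(4, 1, 4) = (48) + (-4) + (-3) + (-12) + (16) = 45.
Reducing mod 7: 45 ≡ 3 (mod 7).
Since F(a, b, c) ≡ 3 ≠ 0 (mod 7), P does NOT lie on the curve.


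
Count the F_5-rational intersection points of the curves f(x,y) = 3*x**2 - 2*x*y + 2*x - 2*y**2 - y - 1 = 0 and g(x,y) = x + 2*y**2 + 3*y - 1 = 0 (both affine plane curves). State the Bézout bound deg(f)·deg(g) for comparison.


Common zeros: {(4, 3)}; count = 1; Bézout bound = 4.

deg(f) = 2, deg(g) = 2, so Bézout bound = 4.
Scan x ∈ F_5. For each x, list the y ∈ F_5 with f(x, y) ≡ 0 and those with g(x, y) ≡ 0 (mod 5); the common zeros in that column are the intersection.
  x = 0: f ≡ 0 at y ∈ ∅; g ≡ 0 at y ∈ ∅; common: ∅.
  x = 1: f ≡ 0 at y ∈ {2, 4}; g ≡ 0 at y ∈ {0, 1}; common: ∅.
  x = 2: f ≡ 0 at y ∈ {0}; g ≡ 0 at y ∈ {2, 4}; common: ∅.
  x = 3: f ≡ 0 at y ∈ {2}; g ≡ 0 at y ∈ ∅; common: ∅.
  x = 4: f ≡ 0 at y ∈ {0, 3}; g ≡ 0 at y ∈ {3}; common: {3}.
Collecting: common zeros = {(4, 3)}, so the count is 1.
Comparison with the Bézout bound: 1 ≤ 4 = deg(f)·deg(g), as expected for curves with no common component (the affine F_5-count falls short of the bound because intersections may lie at infinity, over extension fields, or carry multiplicity).


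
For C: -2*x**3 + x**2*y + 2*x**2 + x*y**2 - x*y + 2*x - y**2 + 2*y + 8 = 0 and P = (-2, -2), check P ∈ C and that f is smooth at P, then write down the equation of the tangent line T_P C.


Tangent line at P: -16*x + 20*y + 8 = 0.

Step 1: f(-2, -2) = 0, so P lies on C.
Step 2: partial derivatives
  f_x(x, y) = -6*x**2 + 2*x*y + 4*x + y**2 - y + 2, f_y(x, y) = x**2 + 2*x*y - x - 2*y + 2.
  f_x(P) = -16, f_y(P) = 20 (gradient nonzero, so P is smooth).
Step 3: tangent line at P: -16·(x − -2) + 20·(y − -2) = 0.
Expanding: -16*x + 20*y + 8 = 0.


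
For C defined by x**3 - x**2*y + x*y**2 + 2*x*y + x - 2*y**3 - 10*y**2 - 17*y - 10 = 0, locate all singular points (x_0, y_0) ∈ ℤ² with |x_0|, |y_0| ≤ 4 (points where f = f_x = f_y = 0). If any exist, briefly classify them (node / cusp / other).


Singular points: {(-1, -2)}; classification: node.

Compute partial derivatives:
  f_x = 3*x**2 - 2*x*y + y**2 + 2*y + 1.
  f_y = -x**2 + 2*x*y + 2*x - 6*y**2 - 20*y - 17.
Scan x_0 ∈ {−4, ..., 4}. For each x_0, f_y(x_0, y) is a polynomial in y; find its integer roots y ∈ {−4, ..., 4}, then test f_x and f at those candidates.
  x = -4: f_y(-4, y) = -6*y**2 - 28*y - 41; no integer root y with |y| ≤ 4.
  x = -3: f_y(-3, y) = -6*y**2 - 26*y - 32; no integer root y with |y| ≤ 4.
  x = -2: f_y(-2, y) = -6*y**2 - 24*y - 25; no integer root y with |y| ≤ 4.
  x = -1: f_y(-1, y) = -6*y**2 - 22*y - 20; vanishes at y ∈ {-2}. (-1, -2): f_x = 0, f = 0 — SINGULAR.
  x = 0: f_y(0, y) = -6*y**2 - 20*y - 17; no integer root y with |y| ≤ 4.
  x = 1: f_y(1, y) = -6*y**2 - 18*y - 16; no integer root y with |y| ≤ 4.
  x = 2: f_y(2, y) = -6*y**2 - 16*y - 17; no integer root y with |y| ≤ 4.
  x = 3: f_y(3, y) = -6*y**2 - 14*y - 20; no integer root y with |y| ≤ 4.
  x = 4: f_y(4, y) = -6*y**2 - 12*y - 25; no integer root y with |y| ≤ 4.
Only singular point on the grid: (-1, -2).
Classify: substitute x = -1 + u, y = -2 + v and expand: f = u**3 - u**2*v - u**2 + u*v**2 - 2*v**3 + v**2.
No constant or linear terms (consistent with a singular point). Quadratic part: -u**2 + v**2. Cubic part: u**3 - u**2*v + u*v**2 - 2*v**3.
The quadratic part v**2 - u**2 = (v − u)(v + u) splits into two distinct linear factors, so there are two distinct tangent lines y − -2 = ±(x − -1) — this is a node (ordinary double point).
Classification: node.


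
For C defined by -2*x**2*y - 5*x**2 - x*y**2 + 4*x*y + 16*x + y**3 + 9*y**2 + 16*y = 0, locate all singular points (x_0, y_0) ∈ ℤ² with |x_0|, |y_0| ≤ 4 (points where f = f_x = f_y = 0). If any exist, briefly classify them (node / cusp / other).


Singular points: {(2, -2)}; classification: node.

Compute partial derivatives:
  f_x = -4*x*y - 10*x - y**2 + 4*y + 16.
  f_y = -2*x**2 - 2*x*y + 4*x + 3*y**2 + 18*y + 16.
Scan x_0 ∈ {−4, ..., 4}. For each x_0, f_y(x_0, y) is a polynomial in y; find its integer roots y ∈ {−4, ..., 4}, then test f_x and f at those candidates.
  x = -4: f_y(-4, y) = 3*y**2 + 26*y - 32; no integer root y with |y| ≤ 4.
  x = -3: f_y(-3, y) = 3*y**2 + 24*y - 14; no integer root y with |y| ≤ 4.
  x = -2: f_y(-2, y) = 3*y**2 + 22*y; vanishes at y ∈ {0}. (-2, 0): f_x = 36 ≠ 0.
  x = -1: f_y(-1, y) = 3*y**2 + 20*y + 10; no integer root y with |y| ≤ 4.
  x = 0: f_y(0, y) = 3*y**2 + 18*y + 16; no integer root y with |y| ≤ 4.
  x = 1: f_y(1, y) = 3*y**2 + 16*y + 18; no integer root y with |y| ≤ 4.
  x = 2: f_y(2, y) = 3*y**2 + 14*y + 16; vanishes at y ∈ {-2}. (2, -2): f_x = 0, f = 0 — SINGULAR.
  x = 3: f_y(3, y) = 3*y**2 + 12*y + 10; no integer root y with |y| ≤ 4.
  x = 4: f_y(4, y) = 3*y**2 + 10*y; vanishes at y ∈ {0}. (4, 0): f_x = -24 ≠ 0.
Only singular point on the grid: (2, -2).
Classify: substitute x = 2 + u, y = -2 + v and expand: f = -2*u**2*v - u**2 - u*v**2 + v**3 + v**2.
No constant or linear terms (consistent with a singular point). Quadratic part: -u**2 + v**2. Cubic part: -2*u**2*v - u*v**2 + v**3.
The quadratic part v**2 - u**2 = (v − u)(v + u) splits into two distinct linear factors, so there are two distinct tangent lines y − -2 = ±(x − 2) — this is a node (ordinary double point).
Classification: node.


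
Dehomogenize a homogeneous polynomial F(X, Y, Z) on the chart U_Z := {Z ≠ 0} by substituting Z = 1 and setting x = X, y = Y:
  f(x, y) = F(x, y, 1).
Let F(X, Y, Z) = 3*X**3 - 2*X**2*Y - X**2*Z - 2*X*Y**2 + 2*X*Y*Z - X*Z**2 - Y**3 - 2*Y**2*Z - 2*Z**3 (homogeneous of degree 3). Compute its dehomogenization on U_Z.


f(x, y) = 3*x**3 - 2*x**2*y - x**2 - 2*x*y**2 + 2*x*y - x - y**3 - 2*y**2 - 2

On U_Z we set Z = 1. Each monomial c·X^i·Y^j·Z^k in F becomes c·x^i·y^j·1^k = c·x^i·y^j.
Substituting Z = 1: F(X, Y, 1) = 3*x**3 - 2*x**2*y - x**2 - 2*x*y**2 + 2*x*y - x - y**3 - 2*y**2 - 2.
Note: deg(f) ≤ deg(F) = 3; strict inequality happens when F is divisible by Z (lost terms).


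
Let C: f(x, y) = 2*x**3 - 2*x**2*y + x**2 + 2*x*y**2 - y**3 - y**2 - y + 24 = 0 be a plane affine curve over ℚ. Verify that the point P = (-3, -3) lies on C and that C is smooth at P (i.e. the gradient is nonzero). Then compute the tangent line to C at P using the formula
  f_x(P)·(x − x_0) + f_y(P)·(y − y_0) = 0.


Tangent line at P: 30*x - 4*y + 78 = 0.

Step 1: f(-3, -3) = 0, so P lies on C.
Step 2: partial derivatives
  f_x(x, y) = 6*x**2 - 4*x*y + 2*x + 2*y**2, f_y(x, y) = -2*x**2 + 4*x*y - 3*y**2 - 2*y - 1.
  f_x(P) = 30, f_y(P) = -4 (gradient nonzero, so P is smooth).
Step 3: tangent line at P: 30·(x − -3) + -4·(y − -3) = 0.
Expanding: 30*x - 4*y + 78 = 0.


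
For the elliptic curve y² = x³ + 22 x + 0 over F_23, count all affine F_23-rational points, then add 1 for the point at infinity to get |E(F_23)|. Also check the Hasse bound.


Affine points = {(0, 0), (1, 0), (2, 11), (2, 12), (3, 1), (3, 22), (6, 7), (6, 16), (10, 1), (10, 22), (11, 3), (11, 20), (14, 4), (14, 19), (15, 5), (15, 18), (16, 3), (16, 20), (18, 8), (18, 15), (19, 3), (19, 20), (22, 0)}; affine count = 23; |E(F_23)| = 24.

Discriminant check: Δ ∝ 4a³ + 27b² = 4·22³ + 27·0² = 4·10648 + 27·0 ≡ 19 (mod 23). Nonzero ⇒ E is nonsingular.
For each x ∈ F_23, compute rhs = x³ + 22·x + 0 mod 23, then count y ∈ F_23 with y² ≡ rhs.
  x = 0: rhs = 0, matching y values: 0 (1 points).
  x = 1: rhs = 0, matching y values: 0 (1 points).
  x = 2: rhs = 6, matching y values: 11, 12 (2 points).
  x = 3: rhs = 1, matching y values: 1, 22 (2 points).
  x = 4: rhs = 14, matching y values: none (0 points).
  x = 5: rhs = 5, matching y values: none (0 points).
  x = 6: rhs = 3, matching y values: 7, 16 (2 points).
  x = 7: rhs = 14, matching y values: none (0 points).
  x = 8: rhs = 21, matching y values: none (0 points).
  x = 9: rhs = 7, matching y values: none (0 points).
  x = 10: rhs = 1, matching y values: 1, 22 (2 points).
  x = 11: rhs = 9, matching y values: 3, 20 (2 points).
  x = 12: rhs = 14, matching y values: none (0 points).
  x = 13: rhs = 22, matching y values: none (0 points).
  x = 14: rhs = 16, matching y values: 4, 19 (2 points).
  x = 15: rhs = 2, matching y values: 5, 18 (2 points).
  x = 16: rhs = 9, matching y values: 3, 20 (2 points).
  x = 17: rhs = 20, matching y values: none (0 points).
  x = 18: rhs = 18, matching y values: 8, 15 (2 points).
  x = 19: rhs = 9, matching y values: 3, 20 (2 points).
  x = 20: rhs = 22, matching y values: none (0 points).
  x = 21: rhs = 17, matching y values: none (0 points).
  x = 22: rhs = 0, matching y values: 0 (1 points).
Total affine count: 23.
Full point count |E(F_23)| = 23 + 1 = 24.
Hasse bound: |24 − (23+1)| = |0| = 0 ≤ 2√23 ≈ 9.5917 ✓.


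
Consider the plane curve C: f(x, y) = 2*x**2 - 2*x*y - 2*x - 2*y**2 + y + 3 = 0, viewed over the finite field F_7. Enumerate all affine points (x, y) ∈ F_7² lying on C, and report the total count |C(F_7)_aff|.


Affine F_7-points: {(0, 5), (0, 6), (1, 1), (1, 2), (2, 0), (2, 2), (6, 0), (6, 5)}; count = 8.

For each of the 49 pairs (x, y) ∈ F_7², evaluate f(x, y) mod 7. Record the zeros.
  x = 0: [0↦3, 1↦2, 2↦4, 3↦2, 4↦3, 5↦0, 6↦0]  zeros at y ∈ {5, 6}
  x = 1: [0↦3, 1↦0, 2↦0, 3↦3, 4↦2, 5↦4, 6↦2]  zeros at y ∈ {1, 2}
  x = 2: [0↦0, 1↦2, 2↦0, 3↦1, 4↦5, 5↦5, 6↦1]  zeros at y ∈ {0, 2}
  x = 3: [0↦1, 1↦1, 2↦4, 3↦3, 4↦5, 5↦3, 6↦4]  zeros at y ∈ ∅
  x = 4: [0↦6, 1↦4, 2↦5, 3↦2, 4↦2, 5↦5, 6↦4]  zeros at y ∈ ∅
  x = 5: [0↦1, 1↦4, 2↦3, 3↦5, 4↦3, 5↦4, 6↦1]  zeros at y ∈ ∅
  x = 6: [0↦0, 1↦1, 2↦5, 3↦5, 4↦1, 5↦0, 6↦2]  zeros at y ∈ {0, 5}
Collecting zeros: affine points = {(0, 5), (0, 6), (1, 1), (1, 2), (2, 0), (2, 2), (6, 0), (6, 5)}.
Total count |C(F_7)_aff| = 8.


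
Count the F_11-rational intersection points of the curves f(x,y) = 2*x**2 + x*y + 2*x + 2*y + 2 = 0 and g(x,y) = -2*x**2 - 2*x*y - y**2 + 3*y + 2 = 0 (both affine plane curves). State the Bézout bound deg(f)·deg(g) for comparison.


Common zeros: {(4, 4)}; count = 1; Bézout bound = 4.

deg(f) = 2, deg(g) = 2, so Bézout bound = 4.
Scan x ∈ F_11. For each x, list the y ∈ F_11 with f(x, y) ≡ 0 and those with g(x, y) ≡ 0 (mod 11); the common zeros in that column are the intersection.
  x = 0: f ≡ 0 at y ∈ {10}; g ≡ 0 at y ∈ ∅; common: ∅.
  x = 1: f ≡ 0 at y ∈ {9}; g ≡ 0 at y ∈ {0, 1}; common: ∅.
  x = 2: f ≡ 0 at y ∈ {2}; g ≡ 0 at y ∈ ∅; common: ∅.
  x = 3: f ≡ 0 at y ∈ {8}; g ≡ 0 at y ∈ {4}; common: ∅.
  x = 4: f ≡ 0 at y ∈ {4}; g ≡ 0 at y ∈ {2, 4}; common: {4}.
  x = 5: f ≡ 0 at y ∈ {10}; g ≡ 0 at y ∈ {2}; common: ∅.
  x = 6: f ≡ 0 at y ∈ {3}; g ≡ 0 at y ∈ ∅; common: ∅.
  x = 7: f ≡ 0 at y ∈ {2}; g ≡ 0 at y ∈ {5, 6}; common: ∅.
  x = 8: f ≡ 0 at y ∈ {3}; g ≡ 0 at y ∈ ∅; common: ∅.
  x = 9: f ≡ 0 at y ∈ ∅; g ≡ 0 at y ∈ {1, 6}; common: ∅.
  x = 10: f ≡ 0 at y ∈ {9}; g ≡ 0 at y ∈ {0, 5}; common: ∅.
Collecting: common zeros = {(4, 4)}, so the count is 1.
Comparison with the Bézout bound: 1 ≤ 4 = deg(f)·deg(g), as expected for curves with no common component (the affine F_11-count falls short of the bound because intersections may lie at infinity, over extension fields, or carry multiplicity).


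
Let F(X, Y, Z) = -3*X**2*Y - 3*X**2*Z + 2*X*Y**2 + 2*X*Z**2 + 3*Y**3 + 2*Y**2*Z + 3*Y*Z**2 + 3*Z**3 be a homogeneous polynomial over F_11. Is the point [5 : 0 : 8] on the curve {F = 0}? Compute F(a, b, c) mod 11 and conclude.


F(5,0,8) ≡ 3 (mod 11); P is NOT on the curve.

Evaluate F(5, 0, 8) term-by-term (mod 11).
  -3*X**2*Y ↦ -3·25·0·1 = 0
  -3*X**2*Z ↦ -3·25·1·8 = -600
  2*X*Y**2 ↦ 2·5·0·1 = 0
  2*X*Z**2 ↦ 2·5·1·64 = 640
  3*Y**3 ↦ 3·1·0·1 = 0
  2*Y**2*Z ↦ 2·1·0·8 = 0
  3*Y*Z**2 ↦ 3·1·0·64 = 0
  3*Z**3 ↦ 3·1·1·512 = 1536
Sum: F(5, 0, 8) = (0) + (-600) + (0) + (640) + (0) + (0) + (0) + (1536) = 1576.
Reducing mod 11: 1576 ≡ 3 (mod 11).
Since F(a, b, c) ≡ 3 ≠ 0 (mod 11), P does NOT lie on the curve.


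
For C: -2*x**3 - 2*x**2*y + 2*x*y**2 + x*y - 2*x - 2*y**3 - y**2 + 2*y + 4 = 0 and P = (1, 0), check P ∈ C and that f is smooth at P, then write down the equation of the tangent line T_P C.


Tangent line at P: -8*x + y + 8 = 0.

Step 1: f(1, 0) = 0, so P lies on C.
Step 2: partial derivatives
  f_x(x, y) = -6*x**2 - 4*x*y + 2*y**2 + y - 2, f_y(x, y) = -2*x**2 + 4*x*y + x - 6*y**2 - 2*y + 2.
  f_x(P) = -8, f_y(P) = 1 (gradient nonzero, so P is smooth).
Step 3: tangent line at P: -8·(x − 1) + 1·(y − 0) = 0.
Expanding: -8*x + y + 8 = 0.


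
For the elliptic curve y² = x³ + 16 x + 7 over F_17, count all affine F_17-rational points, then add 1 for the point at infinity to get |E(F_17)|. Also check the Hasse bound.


Affine points = {(2, 8), (2, 9), (4, 4), (4, 13), (5, 5), (5, 12), (6, 8), (6, 9), (8, 1), (8, 16), (9, 8), (9, 9), (11, 1), (11, 16), (13, 7), (13, 10), (14, 0), (15, 1), (15, 16)}; affine count = 19; |E(F_17)| = 20.

Discriminant check: Δ ∝ 4a³ + 27b² = 4·16³ + 27·7² = 4·4096 + 27·49 ≡ 10 (mod 17). Nonzero ⇒ E is nonsingular.
For each x ∈ F_17, compute rhs = x³ + 16·x + 7 mod 17, then count y ∈ F_17 with y² ≡ rhs.
  x = 0: rhs = 7, matching y values: none (0 points).
  x = 1: rhs = 7, matching y values: none (0 points).
  x = 2: rhs = 13, matching y values: 8, 9 (2 points).
  x = 3: rhs = 14, matching y values: none (0 points).
  x = 4: rhs = 16, matching y values: 4, 13 (2 points).
  x = 5: rhs = 8, matching y values: 5, 12 (2 points).
  x = 6: rhs = 13, matching y values: 8, 9 (2 points).
  x = 7: rhs = 3, matching y values: none (0 points).
  x = 8: rhs = 1, matching y values: 1, 16 (2 points).
  x = 9: rhs = 13, matching y values: 8, 9 (2 points).
  x = 10: rhs = 11, matching y values: none (0 points).
  x = 11: rhs = 1, matching y values: 1, 16 (2 points).
  x = 12: rhs = 6, matching y values: none (0 points).
  x = 13: rhs = 15, matching y values: 7, 10 (2 points).
  x = 14: rhs = 0, matching y values: 0 (1 points).
  x = 15: rhs = 1, matching y values: 1, 16 (2 points).
  x = 16: rhs = 7, matching y values: none (0 points).
Total affine count: 19.
Full point count |E(F_17)| = 19 + 1 = 20.
Hasse bound: |20 − (17+1)| = |2| = 2 ≤ 2√17 ≈ 8.2462 ✓.


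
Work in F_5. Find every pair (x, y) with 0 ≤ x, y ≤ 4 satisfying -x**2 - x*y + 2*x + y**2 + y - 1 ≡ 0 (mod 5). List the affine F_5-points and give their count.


Affine F_5-points: {(0, 2), (1, 0), (2, 3), (3, 1), (4, 4)}; count = 5.

For each of the 25 pairs (x, y) ∈ F_5², evaluate f(x, y) mod 5. Record the zeros.
  x = 0: [0↦4, 1↦1, 2↦0, 3↦1, 4↦4]  zeros at y ∈ {2}
  x = 1: [0↦0, 1↦1, 2↦4, 3↦4, 4↦1]  zeros at y ∈ {0}
  x = 2: [0↦4, 1↦4, 2↦1, 3↦0, 4↦1]  zeros at y ∈ {3}
  x = 3: [0↦1, 1↦0, 2↦1, 3↦4, 4↦4]  zeros at y ∈ {1}
  x = 4: [0↦1, 1↦4, 2↦4, 3↦1, 4↦0]  zeros at y ∈ {4}
Collecting zeros: affine points = {(0, 2), (1, 0), (2, 3), (3, 1), (4, 4)}.
Total count |C(F_5)_aff| = 5.


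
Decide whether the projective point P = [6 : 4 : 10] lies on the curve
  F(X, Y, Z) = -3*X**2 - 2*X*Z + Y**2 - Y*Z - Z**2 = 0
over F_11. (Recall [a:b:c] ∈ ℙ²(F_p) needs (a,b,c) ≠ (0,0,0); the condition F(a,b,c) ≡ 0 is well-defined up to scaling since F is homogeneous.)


F(6,4,10) ≡ 0 (mod 11); P is on the curve.

Evaluate F(6, 4, 10) term-by-term (mod 11).
  -3*X**2 ↦ -3·36·1·1 = -108
  -2*X*Z ↦ -2·6·1·10 = -120
  Y**2 ↦ 1·1·16·1 = 16
  -Y*Z ↦ -1·1·4·10 = -40
  -Z**2 ↦ -1·1·1·100 = -100
Sum: F(6, 4, 10) = (-108) + (-120) + (16) + (-40) + (-100) = -352.
Reducing mod 11: -352 ≡ 0 (mod 11).
Since F(a, b, c) ≡ 0 (mod 11), P lies on the curve.
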